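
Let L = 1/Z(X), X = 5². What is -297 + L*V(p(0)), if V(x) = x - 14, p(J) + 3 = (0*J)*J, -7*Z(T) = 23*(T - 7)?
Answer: -122839/414 ≈ -296.71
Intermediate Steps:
X = 25
Z(T) = 23 - 23*T/7 (Z(T) = -23*(T - 7)/7 = -23*(-7 + T)/7 = -(-161 + 23*T)/7 = 23 - 23*T/7)
L = -7/414 (L = 1/(23 - 23/7*25) = 1/(23 - 575/7) = 1/(-414/7) = -7/414 ≈ -0.016908)
p(J) = -3 (p(J) = -3 + (0*J)*J = -3 + 0*J = -3 + 0 = -3)
V(x) = -14 + x
-297 + L*V(p(0)) = -297 - 7*(-14 - 3)/414 = -297 - 7/414*(-17) = -297 + 119/414 = -122839/414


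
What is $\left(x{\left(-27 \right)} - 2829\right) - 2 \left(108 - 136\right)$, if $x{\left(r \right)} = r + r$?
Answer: $-2827$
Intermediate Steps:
$x{\left(r \right)} = 2 r$
$\left(x{\left(-27 \right)} - 2829\right) - 2 \left(108 - 136\right) = \left(2 \left(-27\right) - 2829\right) - 2 \left(108 - 136\right) = \left(-54 - 2829\right) - -56 = -2883 + 56 = -2827$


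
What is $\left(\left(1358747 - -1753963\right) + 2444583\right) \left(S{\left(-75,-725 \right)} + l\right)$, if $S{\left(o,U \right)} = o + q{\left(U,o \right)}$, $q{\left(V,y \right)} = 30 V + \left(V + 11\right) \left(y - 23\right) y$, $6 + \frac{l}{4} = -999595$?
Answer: $-51505708414797$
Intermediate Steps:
$l = -3998404$ ($l = -24 + 4 \left(-999595\right) = -24 - 3998380 = -3998404$)
$q{\left(V,y \right)} = 30 V + y \left(-23 + y\right) \left(11 + V\right)$ ($q{\left(V,y \right)} = 30 V + \left(11 + V\right) \left(-23 + y\right) y = 30 V + \left(-23 + y\right) \left(11 + V\right) y = 30 V + y \left(-23 + y\right) \left(11 + V\right)$)
$S{\left(o,U \right)} = - 252 o + 11 o^{2} + 30 U + U o^{2} - 23 U o$ ($S{\left(o,U \right)} = o + \left(- 253 o + 11 o^{2} + 30 U + U o^{2} - 23 U o\right) = - 252 o + 11 o^{2} + 30 U + U o^{2} - 23 U o$)
$\left(\left(1358747 - -1753963\right) + 2444583\right) \left(S{\left(-75,-725 \right)} + l\right) = \left(\left(1358747 - -1753963\right) + 2444583\right) \left(\left(\left(-252\right) \left(-75\right) + 11 \left(-75\right)^{2} + 30 \left(-725\right) - 725 \left(-75\right)^{2} - \left(-16675\right) \left(-75\right)\right) - 3998404\right) = \left(\left(1358747 + 1753963\right) + 2444583\right) \left(\left(18900 + 11 \cdot 5625 - 21750 - 4078125 - 1250625\right) - 3998404\right) = \left(3112710 + 2444583\right) \left(\left(18900 + 61875 - 21750 - 4078125 - 1250625\right) - 3998404\right) = 5557293 \left(-5269725 - 3998404\right) = 5557293 \left(-9268129\right) = -51505708414797$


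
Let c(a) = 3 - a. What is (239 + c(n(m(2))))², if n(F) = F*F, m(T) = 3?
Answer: 54289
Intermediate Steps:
n(F) = F²
(239 + c(n(m(2))))² = (239 + (3 - 1*3²))² = (239 + (3 - 1*9))² = (239 + (3 - 9))² = (239 - 6)² = 233² = 54289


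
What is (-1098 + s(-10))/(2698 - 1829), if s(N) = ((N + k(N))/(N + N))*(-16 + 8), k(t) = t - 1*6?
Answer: -5542/4345 ≈ -1.2755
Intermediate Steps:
k(t) = -6 + t (k(t) = t - 6 = -6 + t)
s(N) = -4*(-6 + 2*N)/N (s(N) = ((N + (-6 + N))/(N + N))*(-16 + 8) = ((-6 + 2*N)/((2*N)))*(-8) = ((-6 + 2*N)*(1/(2*N)))*(-8) = ((-6 + 2*N)/(2*N))*(-8) = -4*(-6 + 2*N)/N)
(-1098 + s(-10))/(2698 - 1829) = (-1098 + (-8 + 24/(-10)))/(2698 - 1829) = (-1098 + (-8 + 24*(-1/10)))/869 = (-1098 + (-8 - 12/5))*(1/869) = (-1098 - 52/5)*(1/869) = -5542/5*1/869 = -5542/4345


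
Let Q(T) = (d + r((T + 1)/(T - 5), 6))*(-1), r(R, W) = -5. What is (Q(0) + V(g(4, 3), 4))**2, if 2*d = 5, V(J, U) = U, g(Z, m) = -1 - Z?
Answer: 169/4 ≈ 42.250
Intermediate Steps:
d = 5/2 (d = (1/2)*5 = 5/2 ≈ 2.5000)
Q(T) = 5/2 (Q(T) = (5/2 - 5)*(-1) = -5/2*(-1) = 5/2)
(Q(0) + V(g(4, 3), 4))**2 = (5/2 + 4)**2 = (13/2)**2 = 169/4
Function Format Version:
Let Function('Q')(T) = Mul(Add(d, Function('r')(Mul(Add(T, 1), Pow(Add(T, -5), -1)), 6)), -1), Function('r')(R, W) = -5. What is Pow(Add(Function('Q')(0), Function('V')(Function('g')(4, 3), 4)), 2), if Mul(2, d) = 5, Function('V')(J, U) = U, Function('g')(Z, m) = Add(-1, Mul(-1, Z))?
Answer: Rational(169, 4) ≈ 42.250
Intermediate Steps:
d = Rational(5, 2) (d = Mul(Rational(1, 2), 5) = Rational(5, 2) ≈ 2.5000)
Function('Q')(T) = Rational(5, 2) (Function('Q')(T) = Mul(Add(Rational(5, 2), -5), -1) = Mul(Rational(-5, 2), -1) = Rational(5, 2))
Pow(Add(Function('Q')(0), Function('V')(Function('g')(4, 3), 4)), 2) = Pow(Add(Rational(5, 2), 4), 2) = Pow(Rational(13, 2), 2) = Rational(169, 4)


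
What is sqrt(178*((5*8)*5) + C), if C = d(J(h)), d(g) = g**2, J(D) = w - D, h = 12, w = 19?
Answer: 3*sqrt(3961) ≈ 188.81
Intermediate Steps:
J(D) = 19 - D
C = 49 (C = (19 - 1*12)**2 = (19 - 12)**2 = 7**2 = 49)
sqrt(178*((5*8)*5) + C) = sqrt(178*((5*8)*5) + 49) = sqrt(178*(40*5) + 49) = sqrt(178*200 + 49) = sqrt(35600 + 49) = sqrt(35649) = 3*sqrt(3961)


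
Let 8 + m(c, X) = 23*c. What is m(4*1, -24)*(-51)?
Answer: -4284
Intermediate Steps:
m(c, X) = -8 + 23*c
m(4*1, -24)*(-51) = (-8 + 23*(4*1))*(-51) = (-8 + 23*4)*(-51) = (-8 + 92)*(-51) = 84*(-51) = -4284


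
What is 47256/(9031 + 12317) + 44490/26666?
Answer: 92079209/23719407 ≈ 3.8820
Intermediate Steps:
47256/(9031 + 12317) + 44490/26666 = 47256/21348 + 44490*(1/26666) = 47256*(1/21348) + 22245/13333 = 3938/1779 + 22245/13333 = 92079209/23719407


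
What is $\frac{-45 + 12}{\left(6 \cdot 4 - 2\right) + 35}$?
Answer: $- \frac{11}{19} \approx -0.57895$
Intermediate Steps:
$\frac{-45 + 12}{\left(6 \cdot 4 - 2\right) + 35} = - \frac{33}{\left(24 - 2\right) + 35} = - \frac{33}{22 + 35} = - \frac{33}{57} = \left(-33\right) \frac{1}{57} = - \frac{11}{19}$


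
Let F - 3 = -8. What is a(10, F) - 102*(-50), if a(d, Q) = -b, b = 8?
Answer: 5092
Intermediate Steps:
F = -5 (F = 3 - 8 = -5)
a(d, Q) = -8 (a(d, Q) = -1*8 = -8)
a(10, F) - 102*(-50) = -8 - 102*(-50) = -8 + 5100 = 5092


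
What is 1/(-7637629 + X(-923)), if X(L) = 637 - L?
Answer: -1/7636069 ≈ -1.3096e-7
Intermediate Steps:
1/(-7637629 + X(-923)) = 1/(-7637629 + (637 - 1*(-923))) = 1/(-7637629 + (637 + 923)) = 1/(-7637629 + 1560) = 1/(-7636069) = -1/7636069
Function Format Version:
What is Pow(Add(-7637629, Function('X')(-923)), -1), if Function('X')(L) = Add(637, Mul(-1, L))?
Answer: Rational(-1, 7636069) ≈ -1.3096e-7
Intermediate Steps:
Pow(Add(-7637629, Function('X')(-923)), -1) = Pow(Add(-7637629, Add(637, Mul(-1, -923))), -1) = Pow(Add(-7637629, Add(637, 923)), -1) = Pow(Add(-7637629, 1560), -1) = Pow(-7636069, -1) = Rational(-1, 7636069)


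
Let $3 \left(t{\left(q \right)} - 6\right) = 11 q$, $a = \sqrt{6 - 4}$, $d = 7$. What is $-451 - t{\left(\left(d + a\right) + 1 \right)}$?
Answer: $- \frac{1459}{3} - \frac{11 \sqrt{2}}{3} \approx -491.52$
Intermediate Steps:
$a = \sqrt{2} \approx 1.4142$
$t{\left(q \right)} = 6 + \frac{11 q}{3}$
$-451 - t{\left(\left(d + a\right) + 1 \right)} = -451 - \left(6 + \frac{11 \left(\left(7 + \sqrt{2}\right) + 1\right)}{3}\right) = -451 - \left(6 + \frac{11 \left(8 + \sqrt{2}\right)}{3}\right) = -451 - \left(6 + \left(\frac{88}{3} + \frac{11 \sqrt{2}}{3}\right)\right) = -451 - \left(\frac{106}{3} + \frac{11 \sqrt{2}}{3}\right) = - \frac{1459}{3} - \frac{11 \sqrt{2}}{3}$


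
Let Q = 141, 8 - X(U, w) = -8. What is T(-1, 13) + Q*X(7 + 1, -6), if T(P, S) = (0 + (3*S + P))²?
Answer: 3700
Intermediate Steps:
X(U, w) = 16 (X(U, w) = 8 - 1*(-8) = 8 + 8 = 16)
T(P, S) = (P + 3*S)² (T(P, S) = (0 + (P + 3*S))² = (P + 3*S)²)
T(-1, 13) + Q*X(7 + 1, -6) = (-1 + 3*13)² + 141*16 = (-1 + 39)² + 2256 = 38² + 2256 = 1444 + 2256 = 3700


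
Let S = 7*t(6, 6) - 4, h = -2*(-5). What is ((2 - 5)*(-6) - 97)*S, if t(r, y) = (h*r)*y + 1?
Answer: -199317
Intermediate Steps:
h = 10
t(r, y) = 1 + 10*r*y (t(r, y) = (10*r)*y + 1 = 10*r*y + 1 = 1 + 10*r*y)
S = 2523 (S = 7*(1 + 10*6*6) - 4 = 7*(1 + 360) - 4 = 7*361 - 4 = 2527 - 4 = 2523)
((2 - 5)*(-6) - 97)*S = ((2 - 5)*(-6) - 97)*2523 = (-3*(-6) - 97)*2523 = (18 - 97)*2523 = -79*2523 = -199317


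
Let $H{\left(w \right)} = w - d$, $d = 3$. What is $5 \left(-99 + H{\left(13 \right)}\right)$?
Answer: $-445$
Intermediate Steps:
$H{\left(w \right)} = -3 + w$ ($H{\left(w \right)} = w - 3 = -3 + w$)
$5 \left(-99 + H{\left(13 \right)}\right) = 5 \left(-99 + \left(-3 + 13\right)\right) = 5 \left(-99 + 10\right) = 5 \left(-89\right) = -445$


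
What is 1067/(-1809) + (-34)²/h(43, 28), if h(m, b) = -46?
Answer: -1070143/41607 ≈ -25.720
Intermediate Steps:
1067/(-1809) + (-34)²/h(43, 28) = 1067/(-1809) + (-34)²/(-46) = 1067*(-1/1809) + 1156*(-1/46) = -1067/1809 - 578/23 = -1070143/41607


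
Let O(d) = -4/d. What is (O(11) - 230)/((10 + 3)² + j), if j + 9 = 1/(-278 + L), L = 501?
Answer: -565082/392491 ≈ -1.4397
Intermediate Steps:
j = -2006/223 (j = -9 + 1/(-278 + 501) = -9 + 1/223 = -2006/223 ≈ -8.9955)
(O(11) - 230)/((10 + 3)² + j) = (-4/11 - 230)/((10 + 3)² - 2006/223) = (-4*1/11 - 230)/(13² - 2006/223) = (-4/11 - 230)/(169 - 2006/223) = -2534/(11*35681/223) = -2534/11*223/35681 = -565082/392491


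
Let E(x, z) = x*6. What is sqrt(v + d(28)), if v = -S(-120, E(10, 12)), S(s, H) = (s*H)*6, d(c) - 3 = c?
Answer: sqrt(43231) ≈ 207.92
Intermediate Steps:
E(x, z) = 6*x
d(c) = 3 + c
S(s, H) = 6*H*s (S(s, H) = (H*s)*6 = 6*H*s)
v = 43200 (v = -6*6*10*(-120) = -6*60*(-120) = -1*(-43200) = 43200)
sqrt(v + d(28)) = sqrt(43200 + (3 + 28)) = sqrt(43200 + 31) = sqrt(43231)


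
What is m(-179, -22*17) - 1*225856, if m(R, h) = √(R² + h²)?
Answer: -225856 + √171917 ≈ -2.2544e+5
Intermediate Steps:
m(-179, -22*17) - 1*225856 = √((-179)² + (-22*17)²) - 1*225856 = √(32041 + (-374)²) - 225856 = √(32041 + 139876) - 225856 = √171917 - 225856 = -225856 + √171917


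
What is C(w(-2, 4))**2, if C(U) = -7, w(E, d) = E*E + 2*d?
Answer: 49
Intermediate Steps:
w(E, d) = E**2 + 2*d
C(w(-2, 4))**2 = (-7)**2 = 49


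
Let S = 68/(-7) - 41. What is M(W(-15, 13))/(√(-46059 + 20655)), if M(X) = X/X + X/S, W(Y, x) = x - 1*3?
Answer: -19*I*√6351/300614 ≈ -0.0050369*I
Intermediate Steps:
W(Y, x) = -3 + x (W(Y, x) = x - 3 = -3 + x)
S = -355/7 (S = 68*(-⅐) - 41 = -68/7 - 41 = -355/7 ≈ -50.714)
M(X) = 1 - 7*X/355 (M(X) = X/X + X/(-355/7) = 1 + X*(-7/355) = 1 - 7*X/355)
M(W(-15, 13))/(√(-46059 + 20655)) = (1 - 7*(-3 + 13)/355)/(√(-46059 + 20655)) = (1 - 7/355*10)/(√(-25404)) = (1 - 14/71)/((2*I*√6351)) = 57*(-I*√6351/12702)/71 = -19*I*√6351/300614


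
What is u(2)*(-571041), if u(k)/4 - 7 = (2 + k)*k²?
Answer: -52535772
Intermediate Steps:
u(k) = 28 + 4*k²*(2 + k) (u(k) = 28 + 4*((2 + k)*k²) = 28 + 4*(k²*(2 + k)) = 28 + 4*k²*(2 + k))
u(2)*(-571041) = (28 + 4*2³ + 8*2²)*(-571041) = (28 + 4*8 + 8*4)*(-571041) = (28 + 32 + 32)*(-571041) = 92*(-571041) = -52535772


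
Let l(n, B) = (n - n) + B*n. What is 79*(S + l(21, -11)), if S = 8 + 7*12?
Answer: -10981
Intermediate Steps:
l(n, B) = B*n (l(n, B) = 0 + B*n = B*n)
S = 92 (S = 8 + 84 = 92)
79*(S + l(21, -11)) = 79*(92 - 11*21) = 79*(92 - 231) = 79*(-139) = -10981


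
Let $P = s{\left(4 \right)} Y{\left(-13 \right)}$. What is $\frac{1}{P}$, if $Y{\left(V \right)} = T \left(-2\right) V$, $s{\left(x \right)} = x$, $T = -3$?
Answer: $- \frac{1}{312} \approx -0.0032051$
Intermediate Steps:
$Y{\left(V \right)} = 6 V$ ($Y{\left(V \right)} = \left(-3\right) \left(-2\right) V = 6 V$)
$P = -312$ ($P = 4 \cdot 6 \left(-13\right) = 4 \left(-78\right) = -312$)
$\frac{1}{P} = \frac{1}{-312} = - \frac{1}{312}$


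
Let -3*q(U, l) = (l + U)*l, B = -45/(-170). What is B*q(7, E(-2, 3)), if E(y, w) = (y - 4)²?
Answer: -2322/17 ≈ -136.59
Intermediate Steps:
E(y, w) = (-4 + y)²
B = 9/34 (B = -45*(-1/170) = 9/34 ≈ 0.26471)
q(U, l) = -l*(U + l)/3 (q(U, l) = -(l + U)*l/3 = -(U + l)*l/3 = -l*(U + l)/3)
B*q(7, E(-2, 3)) = 9*(-(-4 - 2)²*(7 + (-4 - 2)²)/3)/34 = 9*(-⅓*(-6)²*(7 + (-6)²))/34 = 9*(-⅓*36*(7 + 36))/34 = 9*(-⅓*36*43)/34 = (9/34)*(-516) = -2322/17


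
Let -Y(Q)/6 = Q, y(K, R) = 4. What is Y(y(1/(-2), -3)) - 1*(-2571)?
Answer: 2547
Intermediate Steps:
Y(Q) = -6*Q
Y(y(1/(-2), -3)) - 1*(-2571) = -6*4 - 1*(-2571) = -24 + 2571 = 2547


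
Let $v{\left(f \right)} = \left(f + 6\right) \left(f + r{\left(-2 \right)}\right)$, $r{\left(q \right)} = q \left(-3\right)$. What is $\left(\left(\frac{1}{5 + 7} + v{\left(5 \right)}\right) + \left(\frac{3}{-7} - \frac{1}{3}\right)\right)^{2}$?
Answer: $\frac{11350161}{784} \approx 14477.0$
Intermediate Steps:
$r{\left(q \right)} = - 3 q$
$v{\left(f \right)} = \left(6 + f\right)^{2}$ ($v{\left(f \right)} = \left(f + 6\right) \left(f - -6\right) = \left(6 + f\right) \left(f + 6\right) = \left(6 + f\right) \left(6 + f\right) = \left(6 + f\right)^{2}$)
$\left(\left(\frac{1}{5 + 7} + v{\left(5 \right)}\right) + \left(\frac{3}{-7} - \frac{1}{3}\right)\right)^{2} = \left(\left(\frac{1}{5 + 7} + \left(36 + 5^{2} + 12 \cdot 5\right)\right) + \left(\frac{3}{-7} - \frac{1}{3}\right)\right)^{2} = \left(\left(\frac{1}{12} + \left(36 + 25 + 60\right)\right) + \left(3 \left(- \frac{1}{7}\right) - \frac{1}{3}\right)\right)^{2} = \left(\left(\frac{1}{12} + 121\right) - \frac{16}{21}\right)^{2} = \left(\frac{1453}{12} - \frac{16}{21}\right)^{2} = \left(\frac{3369}{28}\right)^{2} = \frac{11350161}{784}$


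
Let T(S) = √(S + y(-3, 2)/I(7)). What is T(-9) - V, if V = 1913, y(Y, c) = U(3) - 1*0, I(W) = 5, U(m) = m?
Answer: -1913 + I*√210/5 ≈ -1913.0 + 2.8983*I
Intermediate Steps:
y(Y, c) = 3 (y(Y, c) = 3 - 1*0 = 3 + 0 = 3)
T(S) = √(⅗ + S) (T(S) = √(S + 3/5) = √(S + 3*(⅕)) = √(S + ⅗) = √(⅗ + S))
T(-9) - V = √(15 + 25*(-9))/5 - 1*1913 = √(15 - 225)/5 - 1913 = √(-210)/5 - 1913 = (I*√210)/5 - 1913 = I*√210/5 - 1913 = -1913 + I*√210/5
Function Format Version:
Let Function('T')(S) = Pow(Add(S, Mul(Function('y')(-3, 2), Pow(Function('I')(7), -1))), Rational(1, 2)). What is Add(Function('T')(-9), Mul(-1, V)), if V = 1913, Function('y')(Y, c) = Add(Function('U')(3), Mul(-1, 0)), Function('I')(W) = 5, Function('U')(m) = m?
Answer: Add(-1913, Mul(Rational(1, 5), I, Pow(210, Rational(1, 2)))) ≈ Add(-1913.0, Mul(2.8983, I))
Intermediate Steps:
Function('y')(Y, c) = 3 (Function('y')(Y, c) = Add(3, Mul(-1, 0)) = Add(3, 0) = 3)
Function('T')(S) = Pow(Add(Rational(3, 5), S), Rational(1, 2)) (Function('T')(S) = Pow(Add(S, Mul(3, Pow(5, -1))), Rational(1, 2)) = Pow(Add(S, Mul(3, Rational(1, 5))), Rational(1, 2)) = Pow(Add(S, Rational(3, 5)), Rational(1, 2)) = Pow(Add(Rational(3, 5), S), Rational(1, 2)))
Add(Function('T')(-9), Mul(-1, V)) = Add(Mul(Rational(1, 5), Pow(Add(15, Mul(25, -9)), Rational(1, 2))), Mul(-1, 1913)) = Add(Mul(Rational(1, 5), Pow(Add(15, -225), Rational(1, 2))), -1913) = Add(Mul(Rational(1, 5), Pow(-210, Rational(1, 2))), -1913) = Add(Mul(Rational(1, 5), Mul(I, Pow(210, Rational(1, 2)))), -1913) = Add(Mul(Rational(1, 5), I, Pow(210, Rational(1, 2))), -1913) = Add(-1913, Mul(Rational(1, 5), I, Pow(210, Rational(1, 2))))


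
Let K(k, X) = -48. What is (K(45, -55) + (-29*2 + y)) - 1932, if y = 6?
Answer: -2032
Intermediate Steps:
(K(45, -55) + (-29*2 + y)) - 1932 = (-48 + (-29*2 + 6)) - 1932 = (-48 + (-58 + 6)) - 1932 = (-48 - 52) - 1932 = -100 - 1932 = -2032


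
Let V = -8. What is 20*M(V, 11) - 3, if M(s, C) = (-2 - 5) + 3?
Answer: -83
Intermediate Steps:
M(s, C) = -4 (M(s, C) = -7 + 3 = -4)
20*M(V, 11) - 3 = 20*(-4) - 3 = -80 - 3 = -83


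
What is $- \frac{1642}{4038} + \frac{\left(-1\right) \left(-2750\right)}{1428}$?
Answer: $\frac{729977}{480522} \approx 1.5191$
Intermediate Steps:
$- \frac{1642}{4038} + \frac{\left(-1\right) \left(-2750\right)}{1428} = \left(-1642\right) \frac{1}{4038} + 2750 \cdot \frac{1}{1428} = - \frac{821}{2019} + \frac{1375}{714} = \frac{729977}{480522}$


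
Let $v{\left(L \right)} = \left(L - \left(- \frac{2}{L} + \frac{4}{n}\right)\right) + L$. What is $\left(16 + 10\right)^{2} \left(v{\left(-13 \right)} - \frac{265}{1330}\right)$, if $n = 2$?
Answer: $- \frac{2549170}{133} \approx -19167.0$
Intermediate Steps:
$v{\left(L \right)} = -2 + 2 L + \frac{2}{L}$ ($v{\left(L \right)} = \left(L + \left(\frac{2}{L} - \frac{4}{2}\right)\right) + L = \left(L + \left(\frac{2}{L} - 2\right)\right) + L = \left(L - \left(2 - \frac{2}{L}\right)\right) + L = \left(-2 + L + \frac{2}{L}\right) + L = -2 + 2 L + \frac{2}{L}$)
$\left(16 + 10\right)^{2} \left(v{\left(-13 \right)} - \frac{265}{1330}\right) = \left(16 + 10\right)^{2} \left(\left(-2 + 2 \left(-13\right) + \frac{2}{-13}\right) - \frac{265}{1330}\right) = 26^{2} \left(\left(-2 - 26 + 2 \left(- \frac{1}{13}\right)\right) - \frac{53}{266}\right) = 676 \left(\left(-2 - 26 - \frac{2}{13}\right) - \frac{53}{266}\right) = 676 \left(- \frac{366}{13} - \frac{53}{266}\right) = 676 \left(- \frac{98045}{3458}\right) = - \frac{2549170}{133}$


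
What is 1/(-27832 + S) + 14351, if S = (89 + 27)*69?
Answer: 284551627/19828 ≈ 14351.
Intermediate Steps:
S = 8004 (S = 116*69 = 8004)
1/(-27832 + S) + 14351 = 1/(-27832 + 8004) + 14351 = 1/(-19828) + 14351 = -1/19828 + 14351 = 284551627/19828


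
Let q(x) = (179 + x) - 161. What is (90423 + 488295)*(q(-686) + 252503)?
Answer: 145741447530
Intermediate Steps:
q(x) = 18 + x
(90423 + 488295)*(q(-686) + 252503) = (90423 + 488295)*((18 - 686) + 252503) = 578718*(-668 + 252503) = 578718*251835 = 145741447530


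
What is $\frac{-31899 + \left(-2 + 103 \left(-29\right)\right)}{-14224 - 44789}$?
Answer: $\frac{34888}{59013} \approx 0.59119$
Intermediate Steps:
$\frac{-31899 + \left(-2 + 103 \left(-29\right)\right)}{-14224 - 44789} = \frac{-31899 - 2989}{-59013} = \left(-31899 - 2989\right) \left(- \frac{1}{59013}\right) = \left(-34888\right) \left(- \frac{1}{59013}\right) = \frac{34888}{59013}$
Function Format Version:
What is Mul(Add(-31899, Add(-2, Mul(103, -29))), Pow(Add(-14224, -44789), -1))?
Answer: Rational(34888, 59013) ≈ 0.59119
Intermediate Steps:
Mul(Add(-31899, Add(-2, Mul(103, -29))), Pow(Add(-14224, -44789), -1)) = Mul(Add(-31899, Add(-2, -2987)), Pow(-59013, -1)) = Mul(Add(-31899, -2989), Rational(-1, 59013)) = Mul(-34888, Rational(-1, 59013)) = Rational(34888, 59013)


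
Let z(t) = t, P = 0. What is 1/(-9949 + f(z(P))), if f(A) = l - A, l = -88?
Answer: -1/10037 ≈ -9.9631e-5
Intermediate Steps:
f(A) = -88 - A
1/(-9949 + f(z(P))) = 1/(-9949 + (-88 - 1*0)) = 1/(-9949 + (-88 + 0)) = 1/(-9949 - 88) = 1/(-10037) = -1/10037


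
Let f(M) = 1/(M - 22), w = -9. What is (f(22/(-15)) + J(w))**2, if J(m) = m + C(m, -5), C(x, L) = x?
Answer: 40335201/123904 ≈ 325.54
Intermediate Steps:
f(M) = 1/(-22 + M)
J(m) = 2*m (J(m) = m + m = 2*m)
(f(22/(-15)) + J(w))**2 = (1/(-22 + 22/(-15)) + 2*(-9))**2 = (1/(-22 + 22*(-1/15)) - 18)**2 = (1/(-22 - 22/15) - 18)**2 = (1/(-352/15) - 18)**2 = (-15/352 - 18)**2 = (-6351/352)**2 = 40335201/123904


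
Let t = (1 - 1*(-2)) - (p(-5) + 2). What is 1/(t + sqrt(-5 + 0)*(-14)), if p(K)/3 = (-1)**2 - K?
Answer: I/(-17*I + 14*sqrt(5)) ≈ -0.013396 + 0.024669*I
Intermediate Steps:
p(K) = 3 - 3*K (p(K) = 3*((-1)**2 - K) = 3*(1 - K) = 3 - 3*K)
t = -17 (t = (1 - 1*(-2)) - ((3 - 3*(-5)) + 2) = (1 + 2) - ((3 + 15) + 2) = 3 - (18 + 2) = 3 - 1*20 = 3 - 20 = -17)
1/(t + sqrt(-5 + 0)*(-14)) = 1/(-17 + sqrt(-5 + 0)*(-14)) = 1/(-17 + sqrt(-5)*(-14)) = 1/(-17 + (I*sqrt(5))*(-14)) = 1/(-17 - 14*I*sqrt(5))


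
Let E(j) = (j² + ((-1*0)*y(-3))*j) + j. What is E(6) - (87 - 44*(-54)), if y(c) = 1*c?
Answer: -2421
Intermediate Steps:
y(c) = c
E(j) = j + j² (E(j) = (j² + (-1*0*(-3))*j) + j = (j² + (0*(-3))*j) + j = (j² + 0*j) + j = (j² + 0) + j = j² + j = j + j²)
E(6) - (87 - 44*(-54)) = 6*(1 + 6) - (87 - 44*(-54)) = 6*7 - (87 + 2376) = 42 - 1*2463 = 42 - 2463 = -2421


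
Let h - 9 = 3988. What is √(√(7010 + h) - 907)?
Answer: √(-907 + 3*√1223) ≈ 28.321*I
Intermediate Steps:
h = 3997 (h = 9 + 3988 = 3997)
√(√(7010 + h) - 907) = √(√(7010 + 3997) - 907) = √(√11007 - 907) = √(3*√1223 - 907) = √(-907 + 3*√1223)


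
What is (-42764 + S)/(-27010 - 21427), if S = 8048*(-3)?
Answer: 66908/48437 ≈ 1.3813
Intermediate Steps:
S = -24144
(-42764 + S)/(-27010 - 21427) = (-42764 - 24144)/(-27010 - 21427) = -66908/(-48437) = -66908*(-1/48437) = 66908/48437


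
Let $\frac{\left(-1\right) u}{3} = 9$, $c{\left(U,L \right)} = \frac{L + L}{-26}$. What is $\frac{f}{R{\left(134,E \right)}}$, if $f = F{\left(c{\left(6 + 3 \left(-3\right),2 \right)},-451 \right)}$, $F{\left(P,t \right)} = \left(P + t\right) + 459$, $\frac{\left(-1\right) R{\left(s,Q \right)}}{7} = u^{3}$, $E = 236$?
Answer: $\frac{34}{597051} \approx 5.6947 \cdot 10^{-5}$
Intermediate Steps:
$c{\left(U,L \right)} = - \frac{L}{13}$ ($c{\left(U,L \right)} = 2 L \left(- \frac{1}{26}\right) = - \frac{L}{13}$)
$u = -27$ ($u = \left(-3\right) 9 = -27$)
$R{\left(s,Q \right)} = 137781$ ($R{\left(s,Q \right)} = - 7 \left(-27\right)^{3} = \left(-7\right) \left(-19683\right) = 137781$)
$F{\left(P,t \right)} = 459 + P + t$
$f = \frac{102}{13}$ ($f = 459 - \frac{2}{13} - 451 = \frac{102}{13} \approx 7.8462$)
$\frac{f}{R{\left(134,E \right)}} = \frac{102}{13 \cdot 137781} = \frac{102}{13} \cdot \frac{1}{137781} = \frac{34}{597051}$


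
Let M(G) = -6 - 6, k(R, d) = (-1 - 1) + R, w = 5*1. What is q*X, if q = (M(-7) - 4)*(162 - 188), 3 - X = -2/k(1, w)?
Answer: 416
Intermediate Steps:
w = 5
k(R, d) = -2 + R
M(G) = -12
X = 1 (X = 3 - (-2)/(-2 + 1) = 3 - (-2)/(-1) = 3 - (-2)*(-1) = 3 - 1*2 = 3 - 2 = 1)
q = 416 (q = (-12 - 4)*(162 - 188) = -16*(-26) = 416)
q*X = 416*1 = 416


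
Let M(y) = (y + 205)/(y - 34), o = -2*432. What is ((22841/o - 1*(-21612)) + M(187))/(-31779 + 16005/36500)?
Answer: -578682663575/851843408328 ≈ -0.67933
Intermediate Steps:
o = -864
M(y) = (205 + y)/(-34 + y)
((22841/o - 1*(-21612)) + M(187))/(-31779 + 16005/36500) = ((22841/(-864) - 1*(-21612)) + (205 + 187)/(-34 + 187))/(-31779 + 16005/36500) = ((22841*(-1/864) + 21612) + 392/153)/(-31779 + 16005*(1/36500)) = ((-22841/864 + 21612) + (1/153)*392)/(-31779 + 3201/7300) = (18649927/864 + 392/153)/(-231983499/7300) = (317086391/14688)*(-7300/231983499) = -578682663575/851843408328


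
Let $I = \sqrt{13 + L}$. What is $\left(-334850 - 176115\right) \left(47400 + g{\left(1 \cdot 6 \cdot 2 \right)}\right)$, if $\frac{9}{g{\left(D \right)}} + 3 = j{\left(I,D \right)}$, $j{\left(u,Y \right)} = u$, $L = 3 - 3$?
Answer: $- \frac{96892760055}{4} - \frac{4598685 \sqrt{13}}{4} \approx -2.4227 \cdot 10^{10}$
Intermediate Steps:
$L = 0$
$I = \sqrt{13}$ ($I = \sqrt{13 + 0} = \sqrt{13} \approx 3.6056$)
$g{\left(D \right)} = \frac{9}{-3 + \sqrt{13}}$
$\left(-334850 - 176115\right) \left(47400 + g{\left(1 \cdot 6 \cdot 2 \right)}\right) = \left(-334850 - 176115\right) \left(47400 + \left(\frac{27}{4} + \frac{9 \sqrt{13}}{4}\right)\right) = - 510965 \left(\frac{189627}{4} + \frac{9 \sqrt{13}}{4}\right) = - \frac{96892760055}{4} - \frac{4598685 \sqrt{13}}{4}$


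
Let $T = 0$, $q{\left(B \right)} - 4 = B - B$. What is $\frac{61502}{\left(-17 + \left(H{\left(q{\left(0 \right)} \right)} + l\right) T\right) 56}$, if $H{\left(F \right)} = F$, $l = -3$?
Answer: $- \frac{4393}{68} \approx -64.603$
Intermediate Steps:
$q{\left(B \right)} = 4$ ($q{\left(B \right)} = 4 + \left(B - B\right) = 4 + 0 = 4$)
$\frac{61502}{\left(-17 + \left(H{\left(q{\left(0 \right)} \right)} + l\right) T\right) 56} = \frac{61502}{\left(-17 + \left(4 - 3\right) 0\right) 56} = \frac{61502}{\left(-17 + 1 \cdot 0\right) 56} = \frac{61502}{\left(-17 + 0\right) 56} = \frac{61502}{\left(-17\right) 56} = \frac{61502}{-952} = 61502 \left(- \frac{1}{952}\right) = - \frac{4393}{68}$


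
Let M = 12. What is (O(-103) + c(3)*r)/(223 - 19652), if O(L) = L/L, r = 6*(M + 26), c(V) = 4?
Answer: -913/19429 ≈ -0.046992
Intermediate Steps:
r = 228 (r = 6*(12 + 26) = 6*38 = 228)
O(L) = 1
(O(-103) + c(3)*r)/(223 - 19652) = (1 + 4*228)/(223 - 19652) = (1 + 912)/(-19429) = 913*(-1/19429) = -913/19429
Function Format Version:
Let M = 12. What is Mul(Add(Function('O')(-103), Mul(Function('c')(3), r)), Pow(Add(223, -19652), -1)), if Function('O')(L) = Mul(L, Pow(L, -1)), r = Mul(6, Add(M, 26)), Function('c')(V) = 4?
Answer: Rational(-913, 19429) ≈ -0.046992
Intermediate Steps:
r = 228 (r = Mul(6, Add(12, 26)) = Mul(6, 38) = 228)
Function('O')(L) = 1
Mul(Add(Function('O')(-103), Mul(Function('c')(3), r)), Pow(Add(223, -19652), -1)) = Mul(Add(1, Mul(4, 228)), Pow(Add(223, -19652), -1)) = Mul(Add(1, 912), Pow(-19429, -1)) = Mul(913, Rational(-1, 19429)) = Rational(-913, 19429)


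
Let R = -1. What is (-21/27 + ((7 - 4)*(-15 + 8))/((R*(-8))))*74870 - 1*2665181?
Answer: -105118091/36 ≈ -2.9199e+6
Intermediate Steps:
(-21/27 + ((7 - 4)*(-15 + 8))/((R*(-8))))*74870 - 1*2665181 = (-21/27 + ((7 - 4)*(-15 + 8))/((-1*(-8))))*74870 - 1*2665181 = (-21*1/27 + (3*(-7))/8)*74870 - 2665181 = (-7/9 - 21*1/8)*74870 - 2665181 = (-7/9 - 21/8)*74870 - 2665181 = -245/72*74870 - 2665181 = -9171575/36 - 2665181 = -105118091/36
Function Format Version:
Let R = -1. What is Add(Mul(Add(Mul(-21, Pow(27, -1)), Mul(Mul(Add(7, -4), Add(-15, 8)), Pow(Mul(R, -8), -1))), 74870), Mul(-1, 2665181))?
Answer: Rational(-105118091, 36) ≈ -2.9199e+6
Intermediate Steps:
Add(Mul(Add(Mul(-21, Pow(27, -1)), Mul(Mul(Add(7, -4), Add(-15, 8)), Pow(Mul(R, -8), -1))), 74870), Mul(-1, 2665181)) = Add(Mul(Add(Mul(-21, Pow(27, -1)), Mul(Mul(Add(7, -4), Add(-15, 8)), Pow(Mul(-1, -8), -1))), 74870), Mul(-1, 2665181)) = Add(Mul(Add(Mul(-21, Rational(1, 27)), Mul(Mul(3, -7), Pow(8, -1))), 74870), -2665181) = Add(Mul(Add(Rational(-7, 9), Mul(-21, Rational(1, 8))), 74870), -2665181) = Add(Mul(Add(Rational(-7, 9), Rational(-21, 8)), 74870), -2665181) = Add(Mul(Rational(-245, 72), 74870), -2665181) = Add(Rational(-9171575, 36), -2665181) = Rational(-105118091, 36)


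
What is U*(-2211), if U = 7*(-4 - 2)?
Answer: 92862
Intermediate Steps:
U = -42 (U = 7*(-6) = -42)
U*(-2211) = -42*(-2211) = 92862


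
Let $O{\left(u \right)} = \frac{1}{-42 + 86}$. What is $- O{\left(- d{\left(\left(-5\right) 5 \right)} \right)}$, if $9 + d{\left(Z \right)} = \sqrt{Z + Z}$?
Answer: $- \frac{1}{44} \approx -0.022727$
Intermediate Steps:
$d{\left(Z \right)} = -9 + \sqrt{2} \sqrt{Z}$ ($d{\left(Z \right)} = -9 + \sqrt{Z + Z} = -9 + \sqrt{2 Z} = -9 + \sqrt{2} \sqrt{Z}$)
$O{\left(u \right)} = \frac{1}{44}$
$- O{\left(- d{\left(\left(-5\right) 5 \right)} \right)} = \left(-1\right) \frac{1}{44} = - \frac{1}{44}$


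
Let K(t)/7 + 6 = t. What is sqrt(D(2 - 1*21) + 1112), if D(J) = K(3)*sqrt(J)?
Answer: sqrt(1112 - 21*I*sqrt(19)) ≈ 33.375 - 1.3713*I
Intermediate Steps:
K(t) = -42 + 7*t
D(J) = -21*sqrt(J) (D(J) = (-42 + 7*3)*sqrt(J) = (-42 + 21)*sqrt(J) = -21*sqrt(J))
sqrt(D(2 - 1*21) + 1112) = sqrt(-21*sqrt(2 - 1*21) + 1112) = sqrt(-21*sqrt(2 - 21) + 1112) = sqrt(-21*I*sqrt(19) + 1112) = sqrt(1112 - 21*I*sqrt(19))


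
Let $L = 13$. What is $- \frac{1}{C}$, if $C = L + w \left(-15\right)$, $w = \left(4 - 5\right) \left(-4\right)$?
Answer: $\frac{1}{47} \approx 0.021277$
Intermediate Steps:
$w = 4$ ($w = \left(-1\right) \left(-4\right) = 4$)
$C = -47$ ($C = 13 + 4 \left(-15\right) = 13 - 60 = -47$)
$- \frac{1}{C} = - \frac{1}{-47} = \left(-1\right) \left(- \frac{1}{47}\right) = \frac{1}{47}$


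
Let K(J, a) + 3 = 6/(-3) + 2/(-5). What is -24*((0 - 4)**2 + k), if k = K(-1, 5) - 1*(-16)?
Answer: -3192/5 ≈ -638.40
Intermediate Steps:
K(J, a) = -27/5 (K(J, a) = -3 + (6/(-3) + 2/(-5)) = -3 + (6*(-1/3) + 2*(-1/5)) = -3 + (-2 - 2/5) = -3 - 12/5 = -27/5)
k = 53/5 (k = -27/5 - 1*(-16) = -27/5 + 16 = 53/5 ≈ 10.600)
-24*((0 - 4)**2 + k) = -24*((0 - 4)**2 + 53/5) = -24*((-4)**2 + 53/5) = -24*(16 + 53/5) = -24*133/5 = -3192/5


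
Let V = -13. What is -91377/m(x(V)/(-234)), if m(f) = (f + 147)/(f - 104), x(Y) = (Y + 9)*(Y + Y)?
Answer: 85894380/1319 ≈ 65121.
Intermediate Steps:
x(Y) = 2*Y*(9 + Y) (x(Y) = (9 + Y)*(2*Y) = 2*Y*(9 + Y))
m(f) = (147 + f)/(-104 + f)
-91377/m(x(V)/(-234)) = -91377*(-104 + (2*(-13)*(9 - 13))/(-234))/(147 + (2*(-13)*(9 - 13))/(-234)) = -91377*(-104 + (2*(-13)*(-4))*(-1/234))/(147 + (2*(-13)*(-4))*(-1/234)) = -91377*(-104 + 104*(-1/234))/(147 + 104*(-1/234)) = -91377*(-104 - 4/9)/(147 - 4/9) = -91377/((1319/9)/(-940/9)) = -91377/((-9/940*1319/9)) = -91377/(-1319/940) = -91377*(-940/1319) = 85894380/1319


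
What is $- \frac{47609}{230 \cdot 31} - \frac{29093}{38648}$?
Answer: $- \frac{1023712861}{137780120} \approx -7.43$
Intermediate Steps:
$- \frac{47609}{230 \cdot 31} - \frac{29093}{38648} = - \frac{47609}{7130} - \frac{29093}{38648} = - \frac{1023712861}{137780120}$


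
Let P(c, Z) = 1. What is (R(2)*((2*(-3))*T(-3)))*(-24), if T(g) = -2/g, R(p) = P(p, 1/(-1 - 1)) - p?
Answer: -96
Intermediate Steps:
R(p) = 1 - p
(R(2)*((2*(-3))*T(-3)))*(-24) = ((1 - 1*2)*((2*(-3))*(-2/(-3))))*(-24) = ((1 - 2)*(-(-12)*(-1)/3))*(-24) = -(-6)*2/3*(-24) = -1*(-4)*(-24) = 4*(-24) = -96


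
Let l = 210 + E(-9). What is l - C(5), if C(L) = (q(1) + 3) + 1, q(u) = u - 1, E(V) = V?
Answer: 197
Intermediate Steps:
q(u) = -1 + u
C(L) = 4 (C(L) = ((-1 + 1) + 3) + 1 = (0 + 3) + 1 = 3 + 1 = 4)
l = 201 (l = 210 - 9 = 201)
l - C(5) = 201 - 1*4 = 201 - 4 = 197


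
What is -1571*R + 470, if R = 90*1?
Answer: -140920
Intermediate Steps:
R = 90
-1571*R + 470 = -1571*90 + 470 = -141390 + 470 = -140920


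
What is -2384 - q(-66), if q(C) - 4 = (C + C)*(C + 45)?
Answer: -5160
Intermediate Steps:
q(C) = 4 + 2*C*(45 + C) (q(C) = 4 + (C + C)*(C + 45) = 4 + (2*C)*(45 + C) = 4 + 2*C*(45 + C))
-2384 - q(-66) = -2384 - (4 + 2*(-66)² + 90*(-66)) = -2384 - (4 + 2*4356 - 5940) = -2384 - (4 + 8712 - 5940) = -2384 - 1*2776 = -2384 - 2776 = -5160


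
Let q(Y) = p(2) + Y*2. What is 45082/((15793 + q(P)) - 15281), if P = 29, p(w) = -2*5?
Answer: 22541/280 ≈ 80.504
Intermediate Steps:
p(w) = -10
q(Y) = -10 + 2*Y (q(Y) = -10 + Y*2 = -10 + 2*Y)
45082/((15793 + q(P)) - 15281) = 45082/((15793 + (-10 + 2*29)) - 15281) = 45082/((15793 + (-10 + 58)) - 15281) = 45082/((15793 + 48) - 15281) = 45082/(15841 - 15281) = 45082/560 = 45082*(1/560) = 22541/280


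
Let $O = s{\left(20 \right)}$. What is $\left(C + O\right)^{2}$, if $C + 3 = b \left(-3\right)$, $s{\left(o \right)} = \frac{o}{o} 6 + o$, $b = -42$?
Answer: $22201$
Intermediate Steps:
$s{\left(o \right)} = 6 + o$ ($s{\left(o \right)} = 1 \cdot 6 + o = 6 + o$)
$O = 26$ ($O = 6 + 20 = 26$)
$C = 123$ ($C = -3 - -126 = -3 + 126 = 123$)
$\left(C + O\right)^{2} = \left(123 + 26\right)^{2} = 149^{2} = 22201$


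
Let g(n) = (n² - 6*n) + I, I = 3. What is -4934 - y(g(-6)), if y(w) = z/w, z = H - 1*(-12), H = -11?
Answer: -370051/75 ≈ -4934.0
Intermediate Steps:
g(n) = 3 + n² - 6*n (g(n) = (n² - 6*n) + 3 = 3 + n² - 6*n)
z = 1 (z = -11 - 1*(-12) = -11 + 12 = 1)
y(w) = 1/w
-4934 - y(g(-6)) = -4934 - 1/(3 + (-6)² - 6*(-6)) = -4934 - 1/(3 + 36 + 36) = -4934 - 1/75 = -370051/75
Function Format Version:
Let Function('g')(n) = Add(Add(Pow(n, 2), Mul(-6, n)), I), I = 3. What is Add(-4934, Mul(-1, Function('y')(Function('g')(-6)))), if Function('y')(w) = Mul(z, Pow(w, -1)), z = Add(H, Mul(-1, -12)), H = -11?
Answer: Rational(-370051, 75) ≈ -4934.0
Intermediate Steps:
Function('g')(n) = Add(3, Pow(n, 2), Mul(-6, n)) (Function('g')(n) = Add(Add(Pow(n, 2), Mul(-6, n)), 3) = Add(3, Pow(n, 2), Mul(-6, n)))
z = 1 (z = Add(-11, Mul(-1, -12)) = Add(-11, 12) = 1)
Function('y')(w) = Pow(w, -1) (Function('y')(w) = Mul(1, Pow(w, -1)) = Pow(w, -1))
Add(-4934, Mul(-1, Function('y')(Function('g')(-6)))) = Add(-4934, Mul(-1, Pow(Add(3, Pow(-6, 2), Mul(-6, -6)), -1))) = Add(-4934, Mul(-1, Pow(Add(3, 36, 36), -1))) = Add(-4934, Mul(-1, Pow(75, -1))) = Add(-4934, Mul(-1, Rational(1, 75))) = Add(-4934, Rational(-1, 75)) = Rational(-370051, 75)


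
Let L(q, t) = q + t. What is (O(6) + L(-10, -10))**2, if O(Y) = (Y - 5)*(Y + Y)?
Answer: 64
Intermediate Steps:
O(Y) = 2*Y*(-5 + Y) (O(Y) = (-5 + Y)*(2*Y) = 2*Y*(-5 + Y))
(O(6) + L(-10, -10))**2 = (2*6*(-5 + 6) + (-10 - 10))**2 = (2*6*1 - 20)**2 = (12 - 20)**2 = (-8)**2 = 64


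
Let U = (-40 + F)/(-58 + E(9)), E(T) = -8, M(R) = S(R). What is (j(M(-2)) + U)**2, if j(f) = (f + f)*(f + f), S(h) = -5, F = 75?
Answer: 43099225/4356 ≈ 9894.2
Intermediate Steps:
M(R) = -5
j(f) = 4*f**2 (j(f) = (2*f)*(2*f) = 4*f**2)
U = -35/66 (U = (-40 + 75)/(-58 - 8) = 35/(-66) = 35*(-1/66) = -35/66 ≈ -0.53030)
(j(M(-2)) + U)**2 = (4*(-5)**2 - 35/66)**2 = (4*25 - 35/66)**2 = (100 - 35/66)**2 = (6565/66)**2 = 43099225/4356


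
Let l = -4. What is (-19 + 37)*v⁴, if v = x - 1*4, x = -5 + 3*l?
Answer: 3500658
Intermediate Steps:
x = -17 (x = -5 + 3*(-4) = -5 - 12 = -17)
v = -21 (v = -17 - 1*4 = -17 - 4 = -21)
(-19 + 37)*v⁴ = (-19 + 37)*(-21)⁴ = 18*194481 = 3500658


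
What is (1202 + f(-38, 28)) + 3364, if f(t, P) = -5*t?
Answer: 4756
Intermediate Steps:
(1202 + f(-38, 28)) + 3364 = (1202 - 5*(-38)) + 3364 = (1202 + 190) + 3364 = 1392 + 3364 = 4756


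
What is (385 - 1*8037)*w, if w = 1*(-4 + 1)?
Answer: 22956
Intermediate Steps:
w = -3 (w = 1*(-3) = -3)
(385 - 1*8037)*w = (385 - 1*8037)*(-3) = (385 - 8037)*(-3) = -7652*(-3) = 22956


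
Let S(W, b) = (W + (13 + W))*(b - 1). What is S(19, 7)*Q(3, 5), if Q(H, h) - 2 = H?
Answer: 1530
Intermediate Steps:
Q(H, h) = 2 + H
S(W, b) = (-1 + b)*(13 + 2*W) (S(W, b) = (13 + 2*W)*(-1 + b) = (-1 + b)*(13 + 2*W))
S(19, 7)*Q(3, 5) = (-13 - 2*19 + 13*7 + 2*19*7)*(2 + 3) = (-13 - 38 + 91 + 266)*5 = 306*5 = 1530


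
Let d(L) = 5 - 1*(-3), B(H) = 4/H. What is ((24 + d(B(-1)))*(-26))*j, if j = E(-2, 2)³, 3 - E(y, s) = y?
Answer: -104000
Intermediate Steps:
d(L) = 8 (d(L) = 5 + 3 = 8)
E(y, s) = 3 - y
j = 125 (j = (3 - 1*(-2))³ = (3 + 2)³ = 5³ = 125)
((24 + d(B(-1)))*(-26))*j = ((24 + 8)*(-26))*125 = (32*(-26))*125 = -832*125 = -104000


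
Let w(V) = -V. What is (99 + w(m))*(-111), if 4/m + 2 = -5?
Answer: -77367/7 ≈ -11052.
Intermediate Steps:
m = -4/7 (m = 4/(-2 - 5) = 4/(-7) = 4*(-⅐) = -4/7 ≈ -0.57143)
(99 + w(m))*(-111) = (99 - 1*(-4/7))*(-111) = (99 + 4/7)*(-111) = (697/7)*(-111) = -77367/7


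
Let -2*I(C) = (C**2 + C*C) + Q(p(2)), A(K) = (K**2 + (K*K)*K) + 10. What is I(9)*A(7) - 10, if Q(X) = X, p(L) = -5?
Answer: -31567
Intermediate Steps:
A(K) = 10 + K**2 + K**3 (A(K) = (K**2 + K**2*K) + 10 = (K**2 + K**3) + 10 = 10 + K**2 + K**3)
I(C) = 5/2 - C**2 (I(C) = -((C**2 + C*C) - 5)/2 = -((C**2 + C**2) - 5)/2 = -(2*C**2 - 5)/2 = -(-5 + 2*C**2)/2 = 5/2 - C**2)
I(9)*A(7) - 10 = (5/2 - 1*9**2)*(10 + 7**2 + 7**3) - 10 = (5/2 - 1*81)*(10 + 49 + 343) - 10 = (5/2 - 81)*402 - 10 = -157/2*402 - 10 = -31557 - 10 = -31567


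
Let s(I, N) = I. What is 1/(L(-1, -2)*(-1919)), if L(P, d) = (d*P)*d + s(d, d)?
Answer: 1/11514 ≈ 8.6851e-5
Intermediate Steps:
L(P, d) = d + P*d² (L(P, d) = (d*P)*d + d = (P*d)*d + d = P*d² + d = d + P*d²)
1/(L(-1, -2)*(-1919)) = 1/(-2*(1 - 1*(-2))*(-1919)) = 1/(-2*(1 + 2)*(-1919)) = 1/(-2*3*(-1919)) = 1/(-6*(-1919)) = 1/11514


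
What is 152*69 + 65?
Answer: 10553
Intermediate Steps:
152*69 + 65 = 10488 + 65 = 10553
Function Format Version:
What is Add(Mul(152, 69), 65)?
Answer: 10553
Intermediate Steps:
Add(Mul(152, 69), 65) = Add(10488, 65) = 10553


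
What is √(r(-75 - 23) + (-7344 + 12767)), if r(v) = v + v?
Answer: √5227 ≈ 72.298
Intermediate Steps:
r(v) = 2*v
√(r(-75 - 23) + (-7344 + 12767)) = √(2*(-75 - 23) + (-7344 + 12767)) = √(2*(-98) + 5423) = √(-196 + 5423) = √5227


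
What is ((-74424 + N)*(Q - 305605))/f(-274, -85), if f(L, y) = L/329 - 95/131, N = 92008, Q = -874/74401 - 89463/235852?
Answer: 21617544755326116942772/6267582168921 ≈ 3.4491e+9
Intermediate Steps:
Q = -6862271311/17547624652 (Q = -874*1/74401 - 89463*1/235852 = -874/74401 - 89463/235852 = -6862271311/17547624652 ≈ -0.39107)
f(L, y) = -95/131 + L/329 (f(L, y) = L*(1/329) - 95*1/131 = L/329 - 95/131 = -95/131 + L/329)
((-74424 + N)*(Q - 305605))/f(-274, -85) = ((-74424 + 92008)*(-6862271311/17547624652 - 305605))/(-95/131 + (1/329)*(-274)) = (17584*(-5362648694045771/17547624652))/(-95/131 - 274/329) = -23574203659025209316/(4386906163*(-67149/43099)) = -23574203659025209316/4386906163*(-43099/67149) = 21617544755326116942772/6267582168921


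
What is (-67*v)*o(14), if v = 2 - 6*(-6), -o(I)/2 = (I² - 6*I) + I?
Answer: 641592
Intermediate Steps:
o(I) = -2*I² + 10*I (o(I) = -2*((I² - 6*I) + I) = -2*(I² - 5*I) = -2*I² + 10*I)
v = 38 (v = 2 + 36 = 38)
(-67*v)*o(14) = (-67*38)*(2*14*(5 - 1*14)) = -5092*14*(5 - 14) = -5092*14*(-9) = -2546*(-252) = 641592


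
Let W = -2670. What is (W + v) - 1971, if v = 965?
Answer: -3676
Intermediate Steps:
(W + v) - 1971 = (-2670 + 965) - 1971 = -1705 - 1971 = -3676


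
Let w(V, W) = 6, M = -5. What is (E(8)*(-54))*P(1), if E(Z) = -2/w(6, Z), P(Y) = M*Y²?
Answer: -90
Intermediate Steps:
P(Y) = -5*Y²
E(Z) = -⅓ (E(Z) = -2/6 = -2*⅙ = -⅓)
(E(8)*(-54))*P(1) = (-⅓*(-54))*(-5*1²) = 18*(-5*1) = 18*(-5) = -90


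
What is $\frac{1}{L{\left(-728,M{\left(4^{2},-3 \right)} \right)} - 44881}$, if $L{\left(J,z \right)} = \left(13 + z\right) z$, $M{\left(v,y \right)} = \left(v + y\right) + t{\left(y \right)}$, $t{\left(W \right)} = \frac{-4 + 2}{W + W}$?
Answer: $- \frac{9}{400769} \approx -2.2457 \cdot 10^{-5}$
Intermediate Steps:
$t{\left(W \right)} = - \frac{1}{W}$ ($t{\left(W \right)} = - \frac{2}{2 W} = - 2 \frac{1}{2 W} = - \frac{1}{W}$)
$M{\left(v,y \right)} = v + y - \frac{1}{y}$ ($M{\left(v,y \right)} = \left(v + y\right) - \frac{1}{y} = v + y - \frac{1}{y}$)
$L{\left(J,z \right)} = z \left(13 + z\right)$
$\frac{1}{L{\left(-728,M{\left(4^{2},-3 \right)} \right)} - 44881} = \frac{1}{\left(4^{2} - 3 - \frac{1}{-3}\right) \left(13 - \left(\frac{8}{3} - 16\right)\right) - 44881} = \frac{1}{\left(16 - 3 - - \frac{1}{3}\right) \left(13 - - \frac{40}{3}\right) - 44881} = \frac{1}{\left(16 - 3 + \frac{1}{3}\right) \left(13 + \left(16 - 3 + \frac{1}{3}\right)\right) - 44881} = \frac{1}{\frac{40 \left(13 + \frac{40}{3}\right)}{3} - 44881} = \frac{1}{\frac{40}{3} \cdot \frac{79}{3} - 44881} = \frac{1}{\frac{3160}{9} - 44881} = \frac{1}{- \frac{400769}{9}} = - \frac{9}{400769}$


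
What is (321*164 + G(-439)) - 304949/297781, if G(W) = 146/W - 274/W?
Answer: 6881836364553/130725859 ≈ 52643.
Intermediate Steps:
G(W) = -128/W
(321*164 + G(-439)) - 304949/297781 = (321*164 - 128/(-439)) - 304949/297781 = (52644 - 128*(-1/439)) - 304949*1/297781 = (52644 + 128/439) - 304949/297781 = 23110844/439 - 304949/297781 = 6881836364553/130725859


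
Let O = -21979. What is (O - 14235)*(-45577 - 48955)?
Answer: 3423381848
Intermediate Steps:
(O - 14235)*(-45577 - 48955) = (-21979 - 14235)*(-45577 - 48955) = -36214*(-94532) = 3423381848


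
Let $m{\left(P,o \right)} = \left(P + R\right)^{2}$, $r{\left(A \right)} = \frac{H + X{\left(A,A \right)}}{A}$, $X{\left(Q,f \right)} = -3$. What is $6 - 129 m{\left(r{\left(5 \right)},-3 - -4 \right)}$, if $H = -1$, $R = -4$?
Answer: $- \frac{74154}{25} \approx -2966.2$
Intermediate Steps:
$r{\left(A \right)} = - \frac{4}{A}$ ($r{\left(A \right)} = \frac{-1 - 3}{A} = - \frac{4}{A}$)
$m{\left(P,o \right)} = \left(-4 + P\right)^{2}$ ($m{\left(P,o \right)} = \left(P - 4\right)^{2} = \left(-4 + P\right)^{2}$)
$6 - 129 m{\left(r{\left(5 \right)},-3 - -4 \right)} = 6 - 129 \left(-4 - \frac{4}{5}\right)^{2} = 6 - 129 \left(- \frac{24}{5}\right)^{2} = 6 - \frac{74304}{25} = - \frac{74154}{25}$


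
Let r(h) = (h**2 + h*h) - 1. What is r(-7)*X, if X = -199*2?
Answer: -38606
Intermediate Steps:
r(h) = -1 + 2*h**2 (r(h) = (h**2 + h**2) - 1 = 2*h**2 - 1 = -1 + 2*h**2)
X = -398
r(-7)*X = (-1 + 2*(-7)**2)*(-398) = (-1 + 2*49)*(-398) = (-1 + 98)*(-398) = 97*(-398) = -38606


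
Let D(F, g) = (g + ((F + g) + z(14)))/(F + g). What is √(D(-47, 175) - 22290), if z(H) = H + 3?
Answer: 5*I*√3566/2 ≈ 149.29*I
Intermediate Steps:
z(H) = 3 + H
D(F, g) = (17 + F + 2*g)/(F + g) (D(F, g) = (g + ((F + g) + (3 + 14)))/(F + g) = (g + ((F + g) + 17))/(F + g) = (g + (17 + F + g))/(F + g) = (17 + F + 2*g)/(F + g))
√(D(-47, 175) - 22290) = √((17 - 47 + 2*175)/(-47 + 175) - 22290) = √((17 - 47 + 350)/128 - 22290) = √((1/128)*320 - 22290) = √(5/2 - 22290) = √(-44575/2) = 5*I*√3566/2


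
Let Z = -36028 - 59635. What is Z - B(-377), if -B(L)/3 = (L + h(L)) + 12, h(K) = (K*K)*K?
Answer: -160844657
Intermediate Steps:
h(K) = K³ (h(K) = K²*K = K³)
B(L) = -36 - 3*L - 3*L³ (B(L) = -3*((L + L³) + 12) = -3*(12 + L + L³) = -36 - 3*L - 3*L³)
Z = -95663
Z - B(-377) = -95663 - (-36 - 3*(-377) - 3*(-377)³) = -95663 - (-36 + 1131 - 3*(-53582633)) = -95663 - (-36 + 1131 + 160747899) = -95663 - 1*160748994 = -95663 - 160748994 = -160844657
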